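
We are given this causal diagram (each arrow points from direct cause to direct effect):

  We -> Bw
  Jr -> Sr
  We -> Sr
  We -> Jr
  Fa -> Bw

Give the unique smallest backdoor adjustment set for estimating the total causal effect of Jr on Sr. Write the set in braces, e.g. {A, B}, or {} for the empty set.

{We}

Variables eligible for adjustment (non-descendants of Jr, excluding Jr and Sr): {Bw, Fa, We}.
Backdoor paths from Jr to Sr:
  P1: Jr <- We -> Sr
The empty set is not sufficient: P1 (Jr <- We -> Sr) has no collider blocking it and no conditioned non-collider, so it is open.
Try {We}:
  P1: blocked at fork node We ∈ conditioning set.
{We} contains no descendant of Jr and blocks every backdoor path.
No other singleton works — e.g. {Fa} leaves P1 open — so {We} is the unique smallest valid adjustment set.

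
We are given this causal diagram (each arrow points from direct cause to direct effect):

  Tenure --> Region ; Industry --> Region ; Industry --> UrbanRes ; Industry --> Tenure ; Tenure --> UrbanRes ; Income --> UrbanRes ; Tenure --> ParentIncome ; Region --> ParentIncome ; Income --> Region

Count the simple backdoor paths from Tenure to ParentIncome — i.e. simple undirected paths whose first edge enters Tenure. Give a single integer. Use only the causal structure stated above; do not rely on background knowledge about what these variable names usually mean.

2

A backdoor path from Tenure to ParentIncome is any simple undirected path whose first edge points into Tenure (i.e. leaves Tenure via a parent).
Parents of Tenure: {Industry}.
Enumerating:
  P1: Tenure <- Industry -> Region -> ParentIncome
  P2: Tenure <- Industry -> UrbanRes <- Income -> Region -> ParentIncome
That exhausts the simple backdoor paths. Count: 2.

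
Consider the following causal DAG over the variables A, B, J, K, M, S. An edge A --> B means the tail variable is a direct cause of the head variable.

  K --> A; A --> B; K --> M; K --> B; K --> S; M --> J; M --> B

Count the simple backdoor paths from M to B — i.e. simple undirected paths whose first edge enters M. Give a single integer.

2

A backdoor path from M to B is any simple undirected path whose first edge points into M (i.e. leaves M via a parent).
Parents of M: {K}.
Enumerating:
  P1: M <- K -> A -> B
  P2: M <- K -> B
That exhausts the simple backdoor paths. Count: 2.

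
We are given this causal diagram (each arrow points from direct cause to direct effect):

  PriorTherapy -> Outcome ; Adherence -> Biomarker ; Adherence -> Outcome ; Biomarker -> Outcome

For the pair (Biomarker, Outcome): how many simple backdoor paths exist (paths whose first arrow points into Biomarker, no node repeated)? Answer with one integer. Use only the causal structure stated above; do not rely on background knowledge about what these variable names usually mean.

1

A backdoor path from Biomarker to Outcome is any simple undirected path whose first edge points into Biomarker (i.e. leaves Biomarker via a parent).
Parents of Biomarker: {Adherence}.
Enumerating:
  P1: Biomarker <- Adherence -> Outcome
That exhausts the simple backdoor paths. Count: 1.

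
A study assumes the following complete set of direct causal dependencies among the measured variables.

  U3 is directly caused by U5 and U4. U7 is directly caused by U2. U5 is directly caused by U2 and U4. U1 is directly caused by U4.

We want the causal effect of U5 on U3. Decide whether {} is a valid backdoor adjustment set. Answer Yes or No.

Backdoor paths from U5 to U3 (paths whose first edge points into U5):
  P1: U5 <- U4 -> U3
Condition 1 (no descendant of U5 in the set): holds — descendants of U5 are {U3}; none are in {}.
Condition 2 (every backdoor path blocked by {}):
  P1: open — no interior node is in the conditioning set.
{} does not satisfy the backdoor criterion.

No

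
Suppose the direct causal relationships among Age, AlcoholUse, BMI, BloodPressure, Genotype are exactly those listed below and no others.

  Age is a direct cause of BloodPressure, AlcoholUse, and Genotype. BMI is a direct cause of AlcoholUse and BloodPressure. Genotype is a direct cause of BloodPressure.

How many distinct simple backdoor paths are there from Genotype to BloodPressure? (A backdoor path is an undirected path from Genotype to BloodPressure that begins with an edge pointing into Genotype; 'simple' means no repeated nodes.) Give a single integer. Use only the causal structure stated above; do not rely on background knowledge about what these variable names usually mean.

2

A backdoor path from Genotype to BloodPressure is any simple undirected path whose first edge points into Genotype (i.e. leaves Genotype via a parent).
Parents of Genotype: {Age}.
Enumerating:
  P1: Genotype <- Age -> AlcoholUse <- BMI -> BloodPressure
  P2: Genotype <- Age -> BloodPressure
That exhausts the simple backdoor paths. Count: 2.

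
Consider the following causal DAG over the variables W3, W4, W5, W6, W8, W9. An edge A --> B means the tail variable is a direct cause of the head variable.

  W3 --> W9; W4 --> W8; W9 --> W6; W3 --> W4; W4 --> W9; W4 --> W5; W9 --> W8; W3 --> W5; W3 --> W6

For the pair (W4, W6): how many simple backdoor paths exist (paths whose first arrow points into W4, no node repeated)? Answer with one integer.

A backdoor path from W4 to W6 is any simple undirected path whose first edge points into W4 (i.e. leaves W4 via a parent).
Parents of W4: {W3}.
Enumerating:
  P1: W4 <- W3 -> W9 -> W6
  P2: W4 <- W3 -> W6
That exhausts the simple backdoor paths. Count: 2.

2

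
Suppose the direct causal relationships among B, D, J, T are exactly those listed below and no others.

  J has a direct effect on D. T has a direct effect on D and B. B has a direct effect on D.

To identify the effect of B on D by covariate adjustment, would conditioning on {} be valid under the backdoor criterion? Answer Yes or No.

Backdoor paths from B to D (paths whose first edge points into B):
  P1: B <- T -> D
Condition 1 (no descendant of B in the set): holds — descendants of B are {D}; none are in {}.
Condition 2 (every backdoor path blocked by {}):
  P1: open — no interior node is in the conditioning set.
{} does not satisfy the backdoor criterion.

No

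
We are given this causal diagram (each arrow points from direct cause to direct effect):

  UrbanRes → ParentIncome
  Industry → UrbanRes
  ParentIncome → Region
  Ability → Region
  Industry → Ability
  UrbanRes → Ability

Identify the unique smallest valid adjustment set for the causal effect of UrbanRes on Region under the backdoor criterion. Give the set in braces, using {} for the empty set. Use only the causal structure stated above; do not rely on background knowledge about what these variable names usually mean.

Variables eligible for adjustment (non-descendants of UrbanRes, excluding UrbanRes and Region): {Industry}.
Backdoor paths from UrbanRes to Region:
  P1: UrbanRes <- Industry -> Ability -> Region
The empty set is not sufficient: P1 (UrbanRes <- Industry -> Ability -> Region) has no collider blocking it and no conditioned non-collider, so it is open.
Try {Industry}:
  P1: blocked at fork node Industry ∈ conditioning set.
{Industry} contains no descendant of UrbanRes and blocks every backdoor path.
{Industry} is the unique smallest valid adjustment set.

{Industry}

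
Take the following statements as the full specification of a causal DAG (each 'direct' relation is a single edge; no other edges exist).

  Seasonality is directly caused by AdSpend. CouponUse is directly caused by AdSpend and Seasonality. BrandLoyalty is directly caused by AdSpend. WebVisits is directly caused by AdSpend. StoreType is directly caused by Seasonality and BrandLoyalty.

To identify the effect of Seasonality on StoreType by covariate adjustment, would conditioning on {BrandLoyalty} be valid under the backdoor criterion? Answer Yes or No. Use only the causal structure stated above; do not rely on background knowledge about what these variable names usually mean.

Backdoor paths from Seasonality to StoreType (paths whose first edge points into Seasonality):
  P1: Seasonality <- AdSpend -> BrandLoyalty -> StoreType
Condition 1 (no descendant of Seasonality in the set): holds — descendants of Seasonality are {CouponUse, StoreType}; none are in {BrandLoyalty}.
Condition 2 (every backdoor path blocked by {BrandLoyalty}):
  P1: blocked at chain node BrandLoyalty ∈ conditioning set.
{BrandLoyalty} satisfies the backdoor criterion.

Yes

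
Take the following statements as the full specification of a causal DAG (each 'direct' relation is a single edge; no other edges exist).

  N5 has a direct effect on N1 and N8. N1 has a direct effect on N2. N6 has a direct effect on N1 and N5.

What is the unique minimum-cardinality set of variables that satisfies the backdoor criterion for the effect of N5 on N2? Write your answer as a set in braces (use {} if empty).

{N6}

Variables eligible for adjustment (non-descendants of N5, excluding N5 and N2): {N6}.
Backdoor paths from N5 to N2:
  P1: N5 <- N6 -> N1 -> N2
The empty set is not sufficient: P1 (N5 <- N6 -> N1 -> N2) has no collider blocking it and no conditioned non-collider, so it is open.
Try {N6}:
  P1: blocked at fork node N6 ∈ conditioning set.
{N6} contains no descendant of N5 and blocks every backdoor path.
{N6} is the unique smallest valid adjustment set.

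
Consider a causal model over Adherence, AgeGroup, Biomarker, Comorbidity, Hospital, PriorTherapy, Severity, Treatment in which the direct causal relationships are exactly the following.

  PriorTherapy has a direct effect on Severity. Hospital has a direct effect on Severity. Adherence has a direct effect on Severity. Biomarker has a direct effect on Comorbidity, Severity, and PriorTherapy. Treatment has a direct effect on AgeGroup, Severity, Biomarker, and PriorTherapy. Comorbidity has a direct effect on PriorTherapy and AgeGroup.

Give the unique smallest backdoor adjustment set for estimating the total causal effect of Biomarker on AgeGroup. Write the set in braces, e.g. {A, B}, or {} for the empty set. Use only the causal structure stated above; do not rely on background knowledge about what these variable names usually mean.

Variables eligible for adjustment (non-descendants of Biomarker, excluding Biomarker and AgeGroup): {Adherence, Hospital, Treatment}.
Backdoor paths from Biomarker to AgeGroup:
  P1: Biomarker <- Treatment -> AgeGroup
  P2: Biomarker <- Treatment -> PriorTherapy <- Comorbidity -> AgeGroup
  P3: Biomarker <- Treatment -> Severity <- PriorTherapy <- Comorbidity -> AgeGroup
The empty set is not sufficient: P1 (Biomarker <- Treatment -> AgeGroup) has no collider blocking it and no conditioned non-collider, so it is open.
Try {Treatment}:
  P1: blocked at fork node Treatment ∈ conditioning set.
  P2: blocked at fork node Treatment ∈ conditioning set.
  P3: blocked at fork node Treatment ∈ conditioning set.
{Treatment} contains no descendant of Biomarker and blocks every backdoor path.
No other singleton works — e.g. {Hospital} leaves P1 open — so {Treatment} is the unique smallest valid adjustment set.

{Treatment}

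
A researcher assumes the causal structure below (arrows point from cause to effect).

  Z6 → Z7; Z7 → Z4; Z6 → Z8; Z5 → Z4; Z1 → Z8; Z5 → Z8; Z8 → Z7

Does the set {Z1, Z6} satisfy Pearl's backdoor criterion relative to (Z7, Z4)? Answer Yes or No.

Backdoor paths from Z7 to Z4 (paths whose first edge points into Z7):
  P1: Z7 <- Z6 -> Z8 <- Z5 -> Z4
  P2: Z7 <- Z8 <- Z5 -> Z4
Condition 1 (no descendant of Z7 in the set): holds — descendants of Z7 are {Z4}; none are in {Z1, Z6}.
Condition 2 (every backdoor path blocked by {Z1, Z6}):
  P1: blocked at fork node Z6 ∈ conditioning set.
  P2: open — no interior node is in the conditioning set.
{Z1, Z6} does not satisfy the backdoor criterion.

No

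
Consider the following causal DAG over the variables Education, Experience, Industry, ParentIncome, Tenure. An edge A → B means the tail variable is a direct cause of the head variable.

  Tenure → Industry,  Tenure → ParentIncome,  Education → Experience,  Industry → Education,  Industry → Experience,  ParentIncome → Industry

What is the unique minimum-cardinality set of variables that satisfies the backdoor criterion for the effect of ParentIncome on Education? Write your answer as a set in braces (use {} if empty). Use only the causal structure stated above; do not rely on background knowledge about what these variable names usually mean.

Variables eligible for adjustment (non-descendants of ParentIncome, excluding ParentIncome and Education): {Tenure}.
Backdoor paths from ParentIncome to Education:
  P1: ParentIncome <- Tenure -> Industry -> Education
  P2: ParentIncome <- Tenure -> Industry -> Experience <- Education
The empty set is not sufficient: P1 (ParentIncome <- Tenure -> Industry -> Education) has no collider blocking it and no conditioned non-collider, so it is open.
Try {Tenure}:
  P1: blocked at fork node Tenure ∈ conditioning set.
  P2: blocked at fork node Tenure ∈ conditioning set.
{Tenure} contains no descendant of ParentIncome and blocks every backdoor path.
{Tenure} is the unique smallest valid adjustment set.

{Tenure}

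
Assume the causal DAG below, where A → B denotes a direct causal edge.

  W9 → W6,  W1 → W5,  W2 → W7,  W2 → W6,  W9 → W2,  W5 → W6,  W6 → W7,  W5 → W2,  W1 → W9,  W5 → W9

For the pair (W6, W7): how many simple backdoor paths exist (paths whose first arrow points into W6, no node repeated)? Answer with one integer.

A backdoor path from W6 to W7 is any simple undirected path whose first edge points into W6 (i.e. leaves W6 via a parent).
Parents of W6: {W2, W5, W9}.
Enumerating:
  P1: W6 <- W5 <- W1 -> W9 -> W2 -> W7
  P2: W6 <- W5 -> W9 -> W2 -> W7
  P3: W6 <- W5 -> W2 -> W7
  P4: W6 <- W9 <- W1 -> W5 -> W2 -> W7
  P5: W6 <- W9 <- W5 -> W2 -> W7
  P6: W6 <- W9 -> W2 -> W7
  P7: W6 <- W2 -> W7
That exhausts the simple backdoor paths. Count: 7.

7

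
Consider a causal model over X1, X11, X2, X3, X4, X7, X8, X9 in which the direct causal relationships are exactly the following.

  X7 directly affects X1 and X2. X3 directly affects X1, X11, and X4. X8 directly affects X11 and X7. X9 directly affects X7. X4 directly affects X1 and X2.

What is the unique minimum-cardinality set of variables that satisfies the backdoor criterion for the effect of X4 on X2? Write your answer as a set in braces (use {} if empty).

Variables eligible for adjustment (non-descendants of X4, excluding X4 and X2): {X11, X3, X7, X8, X9}.
Backdoor paths from X4 to X2:
  P1: X4 <- X3 -> X1 <- X7 -> X2
  P2: X4 <- X3 -> X11 <- X8 -> X7 -> X2
Each backdoor path contains an unconditioned collider, so every path is already blocked with the empty conditioning set:
  P1: blocked at collider X1 (neither it nor any descendant is in the conditioning set).
  P2: blocked at collider X11 (neither it nor any descendant is in the conditioning set).
The empty set is therefore the unique smallest valid set.

{}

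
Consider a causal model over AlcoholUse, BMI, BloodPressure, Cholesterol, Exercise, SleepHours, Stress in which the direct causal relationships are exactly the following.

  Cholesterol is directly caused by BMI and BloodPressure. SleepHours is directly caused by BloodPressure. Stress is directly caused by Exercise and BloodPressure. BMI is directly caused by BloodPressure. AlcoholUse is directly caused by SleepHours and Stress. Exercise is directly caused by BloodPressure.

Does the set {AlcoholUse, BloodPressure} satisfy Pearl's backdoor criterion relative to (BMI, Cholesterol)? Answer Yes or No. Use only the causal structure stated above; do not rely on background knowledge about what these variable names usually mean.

Backdoor paths from BMI to Cholesterol (paths whose first edge points into BMI):
  P1: BMI <- BloodPressure -> Cholesterol
Condition 1 (no descendant of BMI in the set): holds — descendants of BMI are {Cholesterol}; none are in {AlcoholUse, BloodPressure}.
Condition 2 (every backdoor path blocked by {AlcoholUse, BloodPressure}):
  P1: blocked at fork node BloodPressure ∈ conditioning set.
{AlcoholUse, BloodPressure} satisfies the backdoor criterion.

Yes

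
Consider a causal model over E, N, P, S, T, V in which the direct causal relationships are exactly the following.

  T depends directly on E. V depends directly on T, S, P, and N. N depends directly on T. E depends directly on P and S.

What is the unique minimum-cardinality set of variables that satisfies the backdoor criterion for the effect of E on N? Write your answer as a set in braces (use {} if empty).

Variables eligible for adjustment (non-descendants of E, excluding E and N): {P, S}.
Backdoor paths from E to N:
  P1: E <- P -> V <- T -> N
  P2: E <- P -> V <- N
  P3: E <- S -> V <- T -> N
  P4: E <- S -> V <- N
Each backdoor path contains an unconditioned collider, so every path is already blocked with the empty conditioning set:
  P1: blocked at collider V (neither it nor any descendant is in the conditioning set).
  P2: blocked at collider V (neither it nor any descendant is in the conditioning set).
  P3: blocked at collider V (neither it nor any descendant is in the conditioning set).
  P4: blocked at collider V (neither it nor any descendant is in the conditioning set).
The empty set is therefore the unique smallest valid set.

{}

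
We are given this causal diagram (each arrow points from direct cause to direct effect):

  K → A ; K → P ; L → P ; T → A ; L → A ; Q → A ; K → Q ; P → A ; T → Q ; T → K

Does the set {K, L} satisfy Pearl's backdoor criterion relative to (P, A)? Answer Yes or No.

Yes

Backdoor paths from P to A (paths whose first edge points into P):
  P1: P <- K <- T -> Q -> A
  P2: P <- K <- T -> A
  P3: P <- K -> Q <- T -> A
  P4: P <- K -> Q -> A
  P5: P <- K -> A
  P6: P <- L -> A
Condition 1 (no descendant of P in the set): holds — descendants of P are {A}; none are in {K, L}.
Condition 2 (every backdoor path blocked by {K, L}):
  P1: blocked at chain node K ∈ conditioning set.
  P2: blocked at chain node K ∈ conditioning set.
  P3: blocked at fork node K ∈ conditioning set.
  P4: blocked at fork node K ∈ conditioning set.
  P5: blocked at fork node K ∈ conditioning set.
  P6: blocked at fork node L ∈ conditioning set.
{K, L} satisfies the backdoor criterion.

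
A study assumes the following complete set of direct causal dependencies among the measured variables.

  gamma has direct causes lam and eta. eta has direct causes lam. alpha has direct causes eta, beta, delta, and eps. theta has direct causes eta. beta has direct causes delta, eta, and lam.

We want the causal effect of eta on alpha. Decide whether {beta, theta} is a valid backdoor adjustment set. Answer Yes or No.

Backdoor paths from eta to alpha (paths whose first edge points into eta):
  P1: eta <- lam -> beta <- delta -> alpha
  P2: eta <- lam -> beta -> alpha
Condition 1 (no descendant of eta in the set): FAILS — beta and theta are descendants of eta.
Condition 2 (every backdoor path blocked by {beta, theta}):
  P1: open — collider(s) beta are conditioned on (or have a conditioned descendant) and no non-collider on the path is in the set.
  P2: blocked at chain node beta ∈ conditioning set.
{beta, theta} does not satisfy the backdoor criterion.

No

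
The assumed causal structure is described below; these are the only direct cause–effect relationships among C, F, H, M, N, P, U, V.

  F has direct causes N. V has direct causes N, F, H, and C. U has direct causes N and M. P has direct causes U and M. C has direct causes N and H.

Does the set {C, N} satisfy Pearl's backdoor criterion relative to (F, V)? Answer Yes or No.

Backdoor paths from F to V (paths whose first edge points into F):
  P1: F <- N -> C <- H -> V
  P2: F <- N -> C -> V
  P3: F <- N -> V
Condition 1 (no descendant of F in the set): holds — descendants of F are {V}; none are in {C, N}.
Condition 2 (every backdoor path blocked by {C, N}):
  P1: blocked at fork node N ∈ conditioning set.
  P2: blocked at fork node N ∈ conditioning set.
  P3: blocked at fork node N ∈ conditioning set.
{C, N} satisfies the backdoor criterion.

Yes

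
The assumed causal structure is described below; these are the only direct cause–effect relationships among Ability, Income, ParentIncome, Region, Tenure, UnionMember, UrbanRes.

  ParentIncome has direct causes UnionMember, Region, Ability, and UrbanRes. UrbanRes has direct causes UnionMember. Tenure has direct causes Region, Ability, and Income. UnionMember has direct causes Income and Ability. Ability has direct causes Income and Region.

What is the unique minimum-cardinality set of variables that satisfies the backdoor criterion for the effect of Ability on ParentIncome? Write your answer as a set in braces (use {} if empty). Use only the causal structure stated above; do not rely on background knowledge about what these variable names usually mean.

{Income, Region}

Variables eligible for adjustment (non-descendants of Ability, excluding Ability and ParentIncome): {Income, Region}.
Backdoor paths from Ability to ParentIncome:
  P1: Ability <- Region -> ParentIncome
  P2: Ability <- Region -> Tenure <- Income -> UnionMember -> UrbanRes -> ParentIncome
  P3: Ability <- Region -> Tenure <- Income -> UnionMember -> ParentIncome
  P4: Ability <- Income -> UnionMember -> UrbanRes -> ParentIncome
  P5: Ability <- Income -> UnionMember -> ParentIncome
  P6: Ability <- Income -> Tenure <- Region -> ParentIncome
The empty set is not sufficient: P1 (Ability <- Region -> ParentIncome) has no collider blocking it and no conditioned non-collider, so it is open.
Try {Income, Region}:
  P1: blocked at fork node Region ∈ conditioning set.
  P2: blocked at fork node Region ∈ conditioning set.
  P3: blocked at fork node Region ∈ conditioning set.
  P4: blocked at fork node Income ∈ conditioning set.
  P5: blocked at fork node Income ∈ conditioning set.
  P6: blocked at fork node Income ∈ conditioning set.
{Income, Region} contains no descendant of Ability and blocks every backdoor path.
Every element of {Income, Region} is needed (dropping Income leaves P4 open; dropping Region leaves P1 open), so no proper subset is valid.
Among all size-2 subsets of the eligible variables, only {Income, Region} blocks every backdoor path, so it is the unique smallest valid adjustment set.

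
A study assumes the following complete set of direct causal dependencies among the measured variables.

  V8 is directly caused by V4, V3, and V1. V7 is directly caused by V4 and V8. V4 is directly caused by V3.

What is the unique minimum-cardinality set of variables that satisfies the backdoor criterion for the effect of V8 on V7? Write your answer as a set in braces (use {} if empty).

Variables eligible for adjustment (non-descendants of V8, excluding V8 and V7): {V1, V3, V4}.
Backdoor paths from V8 to V7:
  P1: V8 <- V3 -> V4 -> V7
  P2: V8 <- V4 -> V7
The empty set is not sufficient: P1 (V8 <- V3 -> V4 -> V7) has no collider blocking it and no conditioned non-collider, so it is open.
Try {V4}:
  P1: blocked at chain node V4 ∈ conditioning set.
  P2: blocked at fork node V4 ∈ conditioning set.
{V4} contains no descendant of V8 and blocks every backdoor path.
No other singleton works — e.g. {V3} leaves P2 open — so {V4} is the unique smallest valid adjustment set.

{V4}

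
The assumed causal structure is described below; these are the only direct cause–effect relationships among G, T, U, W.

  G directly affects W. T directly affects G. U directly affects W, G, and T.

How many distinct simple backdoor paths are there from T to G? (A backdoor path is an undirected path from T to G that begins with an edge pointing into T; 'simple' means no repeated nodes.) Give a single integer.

2

A backdoor path from T to G is any simple undirected path whose first edge points into T (i.e. leaves T via a parent).
Parents of T: {U}.
Enumerating:
  P1: T <- U -> G
  P2: T <- U -> W <- G
That exhausts the simple backdoor paths. Count: 2.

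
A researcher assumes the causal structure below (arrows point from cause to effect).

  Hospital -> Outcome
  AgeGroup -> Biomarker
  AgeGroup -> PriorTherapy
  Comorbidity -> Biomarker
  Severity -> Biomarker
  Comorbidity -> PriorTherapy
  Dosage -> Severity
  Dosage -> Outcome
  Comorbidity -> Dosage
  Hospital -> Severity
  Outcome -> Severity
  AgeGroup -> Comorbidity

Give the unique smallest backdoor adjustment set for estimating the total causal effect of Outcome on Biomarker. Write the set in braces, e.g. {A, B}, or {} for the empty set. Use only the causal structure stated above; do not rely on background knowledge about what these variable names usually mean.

{Dosage, Hospital}

Variables eligible for adjustment (non-descendants of Outcome, excluding Outcome and Biomarker): {AgeGroup, Comorbidity, Dosage, Hospital, PriorTherapy}.
Backdoor paths from Outcome to Biomarker:
  P1: Outcome <- Dosage <- Comorbidity <- AgeGroup -> Biomarker
  P2: Outcome <- Dosage <- Comorbidity -> Biomarker
  P3: Outcome <- Dosage <- Comorbidity -> PriorTherapy <- AgeGroup -> Biomarker
  P4: Outcome <- Dosage -> Severity -> Biomarker
  P5: Outcome <- Hospital -> Severity <- Dosage <- Comorbidity <- AgeGroup -> Biomarker
  P6: Outcome <- Hospital -> Severity <- Dosage <- Comorbidity -> Biomarker
  P7: Outcome <- Hospital -> Severity <- Dosage <- Comorbidity -> PriorTherapy <- AgeGroup -> Biomarker
  P8: Outcome <- Hospital -> Severity -> Biomarker
The empty set is not sufficient: P1 (Outcome <- Dosage <- Comorbidity <- AgeGroup -> Biomarker) has no collider blocking it and no conditioned non-collider, so it is open.
Try {Dosage, Hospital}:
  P1: blocked at chain node Dosage ∈ conditioning set.
  P2: blocked at chain node Dosage ∈ conditioning set.
  P3: blocked at chain node Dosage ∈ conditioning set.
  P4: blocked at fork node Dosage ∈ conditioning set.
  P5: blocked at fork node Hospital ∈ conditioning set.
  P6: blocked at fork node Hospital ∈ conditioning set.
  P7: blocked at fork node Hospital ∈ conditioning set.
  P8: blocked at fork node Hospital ∈ conditioning set.
{Dosage, Hospital} contains no descendant of Outcome and blocks every backdoor path.
Every element of {Dosage, Hospital} is needed (dropping Dosage leaves P1 open; dropping Hospital leaves P8 open), so no proper subset is valid.
Among all size-2 subsets of the eligible variables, only {Dosage, Hospital} blocks every backdoor path, so it is the unique smallest valid adjustment set.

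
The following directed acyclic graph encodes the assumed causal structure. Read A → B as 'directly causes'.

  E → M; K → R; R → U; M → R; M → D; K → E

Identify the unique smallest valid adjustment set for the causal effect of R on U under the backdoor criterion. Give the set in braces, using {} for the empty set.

Variables eligible for adjustment (non-descendants of R, excluding R and U): {D, E, K, M}.
Backdoor paths from R to U:
  (none)
With no backdoor paths the empty set already satisfies the criterion, and it is trivially minimal.

{}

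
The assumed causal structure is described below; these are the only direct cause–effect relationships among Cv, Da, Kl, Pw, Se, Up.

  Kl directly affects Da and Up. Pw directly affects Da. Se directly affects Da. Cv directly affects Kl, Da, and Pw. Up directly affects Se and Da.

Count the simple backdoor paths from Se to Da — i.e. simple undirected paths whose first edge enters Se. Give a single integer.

4

A backdoor path from Se to Da is any simple undirected path whose first edge points into Se (i.e. leaves Se via a parent).
Parents of Se: {Up}.
Enumerating:
  P1: Se <- Up <- Kl <- Cv -> Pw -> Da
  P2: Se <- Up <- Kl <- Cv -> Da
  P3: Se <- Up <- Kl -> Da
  P4: Se <- Up -> Da
That exhausts the simple backdoor paths. Count: 4.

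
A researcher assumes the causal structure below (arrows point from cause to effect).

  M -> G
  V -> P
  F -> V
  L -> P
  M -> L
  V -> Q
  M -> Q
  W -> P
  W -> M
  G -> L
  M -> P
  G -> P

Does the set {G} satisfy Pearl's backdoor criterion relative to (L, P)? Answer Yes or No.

No

Backdoor paths from L to P (paths whose first edge points into L):
  P1: L <- M <- W -> P
  P2: L <- M -> G -> P
  P3: L <- M -> Q <- V -> P
  P4: L <- M -> P
  P5: L <- G <- M <- W -> P
  P6: L <- G <- M -> Q <- V -> P
  P7: L <- G <- M -> P
  P8: L <- G -> P
Condition 1 (no descendant of L in the set): holds — descendants of L are {P}; none are in {G}.
Condition 2 (every backdoor path blocked by {G}):
  P1: open — no interior node is in the conditioning set.
  P2: blocked at chain node G ∈ conditioning set.
  P3: blocked at collider Q (neither it nor any descendant is in the conditioning set).
  P4: open — no interior node is in the conditioning set.
  P5: blocked at chain node G ∈ conditioning set.
  P6: blocked at chain node G ∈ conditioning set.
  P7: blocked at chain node G ∈ conditioning set.
  P8: blocked at fork node G ∈ conditioning set.
{G} does not satisfy the backdoor criterion.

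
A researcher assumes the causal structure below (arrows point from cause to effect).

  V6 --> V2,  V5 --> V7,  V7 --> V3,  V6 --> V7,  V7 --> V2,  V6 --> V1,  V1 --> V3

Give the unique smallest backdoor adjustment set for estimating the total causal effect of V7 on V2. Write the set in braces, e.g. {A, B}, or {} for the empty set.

Variables eligible for adjustment (non-descendants of V7, excluding V7 and V2): {V1, V5, V6}.
Backdoor paths from V7 to V2:
  P1: V7 <- V6 -> V2
The empty set is not sufficient: P1 (V7 <- V6 -> V2) has no collider blocking it and no conditioned non-collider, so it is open.
Try {V6}:
  P1: blocked at fork node V6 ∈ conditioning set.
{V6} contains no descendant of V7 and blocks every backdoor path.
No other singleton works — e.g. {V5} leaves P1 open — so {V6} is the unique smallest valid adjustment set.

{V6}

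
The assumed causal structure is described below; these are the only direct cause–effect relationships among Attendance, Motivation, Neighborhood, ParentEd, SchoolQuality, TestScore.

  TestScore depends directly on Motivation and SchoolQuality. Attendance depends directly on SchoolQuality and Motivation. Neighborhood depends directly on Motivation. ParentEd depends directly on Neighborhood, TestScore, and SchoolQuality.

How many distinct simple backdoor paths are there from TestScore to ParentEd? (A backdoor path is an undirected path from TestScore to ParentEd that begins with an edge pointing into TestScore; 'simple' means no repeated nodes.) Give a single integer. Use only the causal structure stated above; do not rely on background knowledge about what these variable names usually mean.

A backdoor path from TestScore to ParentEd is any simple undirected path whose first edge points into TestScore (i.e. leaves TestScore via a parent).
Parents of TestScore: {Motivation, SchoolQuality}.
Enumerating:
  P1: TestScore <- Motivation -> Neighborhood -> ParentEd
  P2: TestScore <- Motivation -> Attendance <- SchoolQuality -> ParentEd
  P3: TestScore <- SchoolQuality -> Attendance <- Motivation -> Neighborhood -> ParentEd
  P4: TestScore <- SchoolQuality -> ParentEd
That exhausts the simple backdoor paths. Count: 4.

4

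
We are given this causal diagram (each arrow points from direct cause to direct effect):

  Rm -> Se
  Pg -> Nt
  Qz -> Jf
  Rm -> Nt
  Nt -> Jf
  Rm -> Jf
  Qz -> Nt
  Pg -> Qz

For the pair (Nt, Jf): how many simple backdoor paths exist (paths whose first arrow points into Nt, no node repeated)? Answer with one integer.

A backdoor path from Nt to Jf is any simple undirected path whose first edge points into Nt (i.e. leaves Nt via a parent).
Parents of Nt: {Pg, Qz, Rm}.
Enumerating:
  P1: Nt <- Pg -> Qz -> Jf
  P2: Nt <- Rm -> Jf
  P3: Nt <- Qz -> Jf
That exhausts the simple backdoor paths. Count: 3.

3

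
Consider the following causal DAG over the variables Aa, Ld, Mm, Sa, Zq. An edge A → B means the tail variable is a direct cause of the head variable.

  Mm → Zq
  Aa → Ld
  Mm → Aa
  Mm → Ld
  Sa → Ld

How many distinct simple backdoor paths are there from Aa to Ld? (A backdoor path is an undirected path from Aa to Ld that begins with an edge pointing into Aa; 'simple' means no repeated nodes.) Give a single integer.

A backdoor path from Aa to Ld is any simple undirected path whose first edge points into Aa (i.e. leaves Aa via a parent).
Parents of Aa: {Mm}.
Enumerating:
  P1: Aa <- Mm -> Ld
That exhausts the simple backdoor paths. Count: 1.

1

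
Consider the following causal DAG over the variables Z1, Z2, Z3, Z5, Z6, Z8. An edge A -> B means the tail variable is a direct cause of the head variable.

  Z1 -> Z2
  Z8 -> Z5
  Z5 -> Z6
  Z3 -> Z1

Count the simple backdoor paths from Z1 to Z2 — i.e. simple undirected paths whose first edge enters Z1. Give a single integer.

0

A backdoor path from Z1 to Z2 is any simple undirected path whose first edge points into Z1 (i.e. leaves Z1 via a parent).
Parents of Z1: {Z3}.
No simple path from any parent of Z1 reaches Z2 without revisiting Z1, so there are no backdoor paths.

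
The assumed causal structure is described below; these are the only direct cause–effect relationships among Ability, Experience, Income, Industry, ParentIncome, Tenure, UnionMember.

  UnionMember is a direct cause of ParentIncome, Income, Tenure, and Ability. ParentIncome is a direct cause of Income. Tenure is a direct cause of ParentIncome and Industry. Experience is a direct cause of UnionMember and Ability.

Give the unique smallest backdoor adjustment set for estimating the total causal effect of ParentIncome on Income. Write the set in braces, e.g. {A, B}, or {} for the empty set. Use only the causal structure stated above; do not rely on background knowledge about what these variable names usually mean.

Variables eligible for adjustment (non-descendants of ParentIncome, excluding ParentIncome and Income): {Ability, Experience, Industry, Tenure, UnionMember}.
Backdoor paths from ParentIncome to Income:
  P1: ParentIncome <- UnionMember -> Income
  P2: ParentIncome <- Tenure <- UnionMember -> Income
The empty set is not sufficient: P1 (ParentIncome <- UnionMember -> Income) has no collider blocking it and no conditioned non-collider, so it is open.
Try {UnionMember}:
  P1: blocked at fork node UnionMember ∈ conditioning set.
  P2: blocked at fork node UnionMember ∈ conditioning set.
{UnionMember} contains no descendant of ParentIncome and blocks every backdoor path.
No other singleton works — e.g. {Experience} leaves P1 open — so {UnionMember} is the unique smallest valid adjustment set.

{UnionMember}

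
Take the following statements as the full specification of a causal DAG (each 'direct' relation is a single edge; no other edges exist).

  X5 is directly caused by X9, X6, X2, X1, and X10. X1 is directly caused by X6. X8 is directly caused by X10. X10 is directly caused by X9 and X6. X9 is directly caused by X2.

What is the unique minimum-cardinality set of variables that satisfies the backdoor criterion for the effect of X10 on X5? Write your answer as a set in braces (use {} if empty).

{X6, X9}

Variables eligible for adjustment (non-descendants of X10, excluding X10 and X5): {X1, X2, X6, X9}.
Backdoor paths from X10 to X5:
  P1: X10 <- X9 <- X2 -> X5
  P2: X10 <- X9 -> X5
  P3: X10 <- X6 -> X1 -> X5
  P4: X10 <- X6 -> X5
The empty set is not sufficient: P1 (X10 <- X9 <- X2 -> X5) has no collider blocking it and no conditioned non-collider, so it is open.
Try {X6, X9}:
  P1: blocked at chain node X9 ∈ conditioning set.
  P2: blocked at fork node X9 ∈ conditioning set.
  P3: blocked at fork node X6 ∈ conditioning set.
  P4: blocked at fork node X6 ∈ conditioning set.
{X6, X9} contains no descendant of X10 and blocks every backdoor path.
Every element of {X6, X9} is needed (dropping X6 leaves P3 open; dropping X9 leaves P1 open), so no proper subset is valid.
Among all size-2 subsets of the eligible variables, only {X6, X9} blocks every backdoor path, so it is the unique smallest valid adjustment set.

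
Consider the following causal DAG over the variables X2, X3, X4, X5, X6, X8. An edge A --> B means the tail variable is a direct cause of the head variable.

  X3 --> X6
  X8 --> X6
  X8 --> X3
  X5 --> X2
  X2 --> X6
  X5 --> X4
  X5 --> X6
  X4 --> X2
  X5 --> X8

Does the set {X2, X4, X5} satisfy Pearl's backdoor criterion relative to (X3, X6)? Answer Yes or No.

No

Backdoor paths from X3 to X6 (paths whose first edge points into X3):
  P1: X3 <- X8 <- X5 -> X4 -> X2 -> X6
  P2: X3 <- X8 <- X5 -> X2 -> X6
  P3: X3 <- X8 <- X5 -> X6
  P4: X3 <- X8 -> X6
Condition 1 (no descendant of X3 in the set): holds — descendants of X3 are {X6}; none are in {X2, X4, X5}.
Condition 2 (every backdoor path blocked by {X2, X4, X5}):
  P1: blocked at fork node X5 ∈ conditioning set.
  P2: blocked at fork node X5 ∈ conditioning set.
  P3: blocked at fork node X5 ∈ conditioning set.
  P4: open — no interior node is in the conditioning set.
{X2, X4, X5} does not satisfy the backdoor criterion.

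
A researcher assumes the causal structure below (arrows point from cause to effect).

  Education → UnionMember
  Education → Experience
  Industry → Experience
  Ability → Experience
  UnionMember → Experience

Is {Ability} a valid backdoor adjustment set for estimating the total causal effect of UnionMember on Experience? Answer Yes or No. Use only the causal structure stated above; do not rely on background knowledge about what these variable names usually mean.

No

Backdoor paths from UnionMember to Experience (paths whose first edge points into UnionMember):
  P1: UnionMember <- Education -> Experience
Condition 1 (no descendant of UnionMember in the set): holds — descendants of UnionMember are {Experience}; none are in {Ability}.
Condition 2 (every backdoor path blocked by {Ability}):
  P1: open — no interior node is in the conditioning set.
{Ability} does not satisfy the backdoor criterion.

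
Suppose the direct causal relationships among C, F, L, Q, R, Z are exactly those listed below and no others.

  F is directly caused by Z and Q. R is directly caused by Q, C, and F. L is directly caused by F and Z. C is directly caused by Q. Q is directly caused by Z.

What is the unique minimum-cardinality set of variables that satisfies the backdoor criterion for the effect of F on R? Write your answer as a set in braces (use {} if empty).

{Q}

Variables eligible for adjustment (non-descendants of F, excluding F and R): {C, Q, Z}.
Backdoor paths from F to R:
  P1: F <- Z -> Q -> C -> R
  P2: F <- Z -> Q -> R
  P3: F <- Q -> C -> R
  P4: F <- Q -> R
The empty set is not sufficient: P1 (F <- Z -> Q -> C -> R) has no collider blocking it and no conditioned non-collider, so it is open.
Try {Q}:
  P1: blocked at chain node Q ∈ conditioning set.
  P2: blocked at chain node Q ∈ conditioning set.
  P3: blocked at fork node Q ∈ conditioning set.
  P4: blocked at fork node Q ∈ conditioning set.
{Q} contains no descendant of F and blocks every backdoor path.
No other singleton works — e.g. {Z} leaves P3 open — so {Q} is the unique smallest valid adjustment set.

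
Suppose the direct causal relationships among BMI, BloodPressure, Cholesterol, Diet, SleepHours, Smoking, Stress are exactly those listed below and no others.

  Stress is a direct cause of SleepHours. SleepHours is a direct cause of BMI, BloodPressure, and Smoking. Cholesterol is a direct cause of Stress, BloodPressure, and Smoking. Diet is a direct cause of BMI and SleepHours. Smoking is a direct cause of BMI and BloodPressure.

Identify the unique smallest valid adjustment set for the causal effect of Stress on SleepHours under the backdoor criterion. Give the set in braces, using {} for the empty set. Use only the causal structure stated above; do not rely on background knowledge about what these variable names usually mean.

{}

Variables eligible for adjustment (non-descendants of Stress, excluding Stress and SleepHours): {Cholesterol, Diet}.
Backdoor paths from Stress to SleepHours:
  P1: Stress <- Cholesterol -> Smoking <- SleepHours
  P2: Stress <- Cholesterol -> Smoking -> BMI <- Diet -> SleepHours
  P3: Stress <- Cholesterol -> Smoking -> BMI <- SleepHours
  P4: Stress <- Cholesterol -> Smoking -> BloodPressure <- SleepHours
  P5: Stress <- Cholesterol -> BloodPressure <- SleepHours
  P6: Stress <- Cholesterol -> BloodPressure <- Smoking <- SleepHours
  P7: Stress <- Cholesterol -> BloodPressure <- Smoking -> BMI <- Diet -> SleepHours
  P8: Stress <- Cholesterol -> BloodPressure <- Smoking -> BMI <- SleepHours
Each backdoor path contains an unconditioned collider, so every path is already blocked with the empty conditioning set:
  P1: blocked at collider Smoking (neither it nor any descendant is in the conditioning set).
  P2: blocked at collider BMI (neither it nor any descendant is in the conditioning set).
  P3: blocked at collider BMI (neither it nor any descendant is in the conditioning set).
  P4: blocked at collider BloodPressure (neither it nor any descendant is in the conditioning set).
  P5: blocked at collider BloodPressure (neither it nor any descendant is in the conditioning set).
  P6: blocked at collider BloodPressure (neither it nor any descendant is in the conditioning set).
  P7: blocked at collider BloodPressure (neither it nor any descendant is in the conditioning set).
  P8: blocked at collider BloodPressure (neither it nor any descendant is in the conditioning set).
The empty set is therefore the unique smallest valid set.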